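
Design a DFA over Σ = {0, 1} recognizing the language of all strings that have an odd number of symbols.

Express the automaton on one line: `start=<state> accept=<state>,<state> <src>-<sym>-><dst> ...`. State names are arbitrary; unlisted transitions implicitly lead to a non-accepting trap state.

Only the length mod 2 matters, so use a 2-cycle: from any state, every input symbol moves to the next state, wrapping q1 back to q0. Mark q1 accepting.
With 2 states:
        0   1  
>  q0   q1  q1 
 * q1   q0  q0 
(> = start, * = accepting)

start=q0 accept=q1 q0-0->q1 q0-1->q1 q1-0->q0 q1-1->q0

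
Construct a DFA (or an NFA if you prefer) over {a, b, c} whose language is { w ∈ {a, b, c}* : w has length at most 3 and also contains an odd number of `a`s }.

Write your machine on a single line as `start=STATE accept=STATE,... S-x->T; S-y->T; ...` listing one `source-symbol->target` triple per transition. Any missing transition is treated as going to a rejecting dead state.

Run two small machines in parallel and take their product. The first has 5 states tracking the input length, saturating at 4; the second has 2 states tracking the count of `a`s modulo 2. A product state is a pair (one from each), accepting exactly when both do. Equivalent product states are then merged.
7 states suffice.
        a   b   c  
>  S0   S1  S2  S2 
 * S1   S3  S4  S4 
   S2   S4  S3  S3 
   S3   S5  S6  S6 
 * S4   S6  S5  S5 
 * S5   S6  S6  S6 
   S6   S6  S6  S6 
(> = start, * = accepting)

start=S0; accept=S1,S4,S5; S0-a->S1; S0-b->S2; S0-c->S2; S1-a->S3; S1-b->S4; S1-c->S4; S2-a->S4; S2-b->S3; S2-c->S3; S3-a->S5; S3-b->S6; S3-c->S6; S4-a->S6; S4-b->S5; S4-c->S5; S5-a->S6; S5-b->S6; S5-c->S6; S6-a->S6; S6-b->S6; S6-c->S6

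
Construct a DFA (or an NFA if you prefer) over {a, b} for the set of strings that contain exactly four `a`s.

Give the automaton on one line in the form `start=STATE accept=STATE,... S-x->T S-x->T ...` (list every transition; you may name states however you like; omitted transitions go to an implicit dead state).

start=S0 accept=S4 S0-a->S1 S0-b->S0 S1-a->S2 S1-b->S1 S2-a->S3 S2-b->S2 S3-a->S4 S3-b->S3 S4-a->S5 S4-b->S4 S5-a->S5 S5-b->S5

Count `a`s, saturating at 5: states S0 through S4 mean 0 through 4 `a`s seen; S5 means more than 4. Each `a` increments (capped at S5); other symbols loop. Accept from {S4}.
6 states suffice.
        a   b  
>  S0   S1  S0 
   S1   S2  S1 
   S2   S3  S2 
   S3   S4  S3 
 * S4   S5  S4 
   S5   S5  S5 
(> = start, * = accepting)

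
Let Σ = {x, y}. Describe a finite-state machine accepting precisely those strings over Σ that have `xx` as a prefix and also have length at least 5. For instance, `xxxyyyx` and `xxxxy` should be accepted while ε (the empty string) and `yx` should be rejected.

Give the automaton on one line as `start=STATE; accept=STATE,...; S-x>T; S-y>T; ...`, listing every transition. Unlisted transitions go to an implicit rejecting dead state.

Handle the two conditions separately and then intersect. One (4 states) tracks whether the input so far still matches the prefix `xx`; the other (7 states) tracks the input length, saturating at 6. Each combined state is a pair, one component from each; accept when both components accept. After merging equivalent states the machine shrinks.
7 states suffice.
        x   y  
>  q0   q1  q2 
   q1   q3  q2 
   q2   q2  q2 
   q3   q4  q4 
   q4   q5  q5 
   q5   q6  q6 
 * q6   q6  q6 
(> = start, * = accepting)

start=q0; accept=q6; q0-x>q1; q0-y>q2; q1-x>q3; q1-y>q2; q2-x>q2; q2-y>q2; q3-x>q4; q3-y>q4; q4-x>q5; q4-y>q5; q5-x>q6; q5-y>q6; q6-x>q6; q6-y>q6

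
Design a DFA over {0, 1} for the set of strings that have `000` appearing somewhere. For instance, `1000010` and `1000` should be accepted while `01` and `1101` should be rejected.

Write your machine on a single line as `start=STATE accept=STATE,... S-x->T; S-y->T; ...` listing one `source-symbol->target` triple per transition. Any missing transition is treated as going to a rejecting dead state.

start=q0; accept=q3; q0-0->q1; q0-1->q0; q1-0->q2; q1-1->q0; q2-0->q3; q2-1->q0; q3-0->q3; q3-1->q3

States q0..q2 record the length of the longest prefix of `000` that matches the current input suffix. Reaching q3 means `000` has been seen, and we stay there forever. Accept from q3.
        0   1  
>  q0   q1  q0 
   q1   q2  q0 
   q2   q3  q0 
 * q3   q3  q3 
(> = start, * = accepting)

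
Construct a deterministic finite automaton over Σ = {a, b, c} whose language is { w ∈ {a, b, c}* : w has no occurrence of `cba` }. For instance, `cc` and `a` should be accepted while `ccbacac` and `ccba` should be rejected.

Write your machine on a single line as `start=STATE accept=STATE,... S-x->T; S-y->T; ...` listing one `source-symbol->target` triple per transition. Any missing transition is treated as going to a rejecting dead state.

This is the complement of 'contains `cba`'. Use the same substring-matching states — s0 through s3 holding how much of `cba` has just been matched — but flip the accepting set: everything except the trap s3 accepts.
A 4-state machine:
        a   b   c  
>* s0   s0  s0  s1 
 * s1   s0  s2  s1 
 * s2   s3  s0  s1 
   s3   s3  s3  s3 
(> = start, * = accepting)

start=s0; accept=s0,s1,s2; s0-a->s0; s0-b->s0; s0-c->s1; s1-a->s0; s1-b->s2; s1-c->s1; s2-a->s3; s2-b->s0; s2-c->s1; s3-a->s3; s3-b->s3; s3-c->s3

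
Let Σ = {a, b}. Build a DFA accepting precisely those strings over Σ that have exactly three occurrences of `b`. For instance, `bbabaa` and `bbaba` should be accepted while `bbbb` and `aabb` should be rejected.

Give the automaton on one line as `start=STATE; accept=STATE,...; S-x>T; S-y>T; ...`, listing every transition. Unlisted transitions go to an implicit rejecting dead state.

start=S0; accept=S3; S0-a>S0; S0-b>S1; S1-a>S1; S1-b>S2; S2-a>S2; S2-b>S3; S3-a>S3; S3-b>S4; S4-a>S4; S4-b>S4

Count `b`s, saturating at 4: states S0 through S3 mean 0 through 3 `b`s seen; S4 means more than 3. Each `b` increments (capped at S4); other symbols loop. Accept from {S3}.
With 5 states:
        a   b  
>  S0   S0  S1 
   S1   S1  S2 
   S2   S2  S3 
 * S3   S3  S4 
   S4   S4  S4 
(> = start, * = accepting)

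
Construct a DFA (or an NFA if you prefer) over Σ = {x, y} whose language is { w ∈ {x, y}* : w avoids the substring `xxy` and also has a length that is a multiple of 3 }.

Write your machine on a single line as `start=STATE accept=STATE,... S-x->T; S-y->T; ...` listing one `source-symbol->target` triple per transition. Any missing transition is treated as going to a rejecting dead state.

Build one automaton per condition and run them in lockstep. The first has 4 states tracking partial matches of the forbidden pattern `xxy`; the second has 3 states tracking the input length modulo 3. A product state is a pair (one from each), accepting exactly when both do.
          x    y  
>* S0     S1   S2 
   S1     S3   S4 
   S2     S5   S4 
   S3     S6   S7 
   S4     S8   S0 
   S5     S6   S0 
 * S6     S9  S10 
   S7    S10  S10 
 * S8     S9   S2 
   S9     S3  S11 
   S10   S11  S11 
   S11    S7   S7 
(> = start, * = accepting)

start=S0; accept=S0,S6,S8; S0-x->S1; S0-y->S2; S1-x->S3; S1-y->S4; S2-x->S5; S2-y->S4; S3-x->S6; S3-y->S7; S4-x->S8; S4-y->S0; S5-x->S6; S5-y->S0; S6-x->S9; S6-y->S10; S7-x->S10; S7-y->S10; S8-x->S9; S8-y->S2; S9-x->S3; S9-y->S11; S10-x->S11; S10-y->S11; S11-x->S7; S11-y->S7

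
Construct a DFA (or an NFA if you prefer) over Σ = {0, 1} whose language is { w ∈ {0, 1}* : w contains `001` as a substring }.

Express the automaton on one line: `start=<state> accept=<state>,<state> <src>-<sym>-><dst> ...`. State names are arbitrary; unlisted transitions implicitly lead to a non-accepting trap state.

Track how much of `001` has been matched so far: state q0 is no progress, q3 is the absorbing accept state reached once `001` has occurred. Intermediate states record partial matches; on a mismatch, fall back to the longest reusable overlap.
With 4 states:
        0   1  
>  q0   q1  q0 
   q1   q2  q0 
   q2   q2  q3 
 * q3   q3  q3 
(> = start, * = accepting)

start=q0 accept=q3 q0-0->q1 q0-1->q0 q1-0->q2 q1-1->q0 q2-0->q2 q2-1->q3 q3-0->q3 q3-1->q3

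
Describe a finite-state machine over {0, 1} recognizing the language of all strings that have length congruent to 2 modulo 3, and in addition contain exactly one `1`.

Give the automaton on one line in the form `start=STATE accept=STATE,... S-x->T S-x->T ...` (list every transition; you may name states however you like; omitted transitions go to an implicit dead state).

Build one automaton per condition and run them in lockstep. One (3 states) tracks the input length modulo 3; the other (3 states) tracks the count of `1`s, saturating at 2. Each combined state is a pair, one component from each; accept when both components accept.
With 9 states:
        0   1  
>  q0   q1  q2 
   q1   q3  q4 
   q2   q4  q5 
   q3   q0  q6 
 * q4   q6  q7 
   q5   q7  q7 
   q6   q2  q8 
   q7   q8  q8 
   q8   q5  q5 
(> = start, * = accepting)

start=q0 accept=q4 q0-0->q1 q0-1->q2 q1-0->q3 q1-1->q4 q2-0->q4 q2-1->q5 q3-0->q0 q3-1->q6 q4-0->q6 q4-1->q7 q5-0->q7 q5-1->q7 q6-0->q2 q6-1->q8 q7-0->q8 q7-1->q8 q8-0->q5 q8-1->q5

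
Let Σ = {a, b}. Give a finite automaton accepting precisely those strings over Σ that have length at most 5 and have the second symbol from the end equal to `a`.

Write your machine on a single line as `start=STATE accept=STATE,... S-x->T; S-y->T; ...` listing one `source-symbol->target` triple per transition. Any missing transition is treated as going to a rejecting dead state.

start=s0; accept=s3,s4,s7,s8,s11,s12; s0-a->s1; s0-b->s2; s1-a->s3; s1-b->s4; s2-a->s5; s2-b->s6; s3-a->s7; s3-b->s8; s4-a->s9; s4-b->s10; s5-a->s7; s5-b->s8; s6-a->s9; s6-b->s10; s7-a->s11; s7-b->s12; s8-a->s13; s8-b->s14; s9-a->s11; s9-b->s12; s10-a->s13; s10-b->s14; s11-a->s12; s11-b->s12; s12-a->s14; s12-b->s14; s13-a->s12; s13-b->s12; s14-a->s14; s14-b->s14

Build one automaton per condition and run them in lockstep. The first has 7 states tracking the input length, saturating at 6; the second has 7 states tracking the last 2 symbols read. A product state is a pair (one from each), accepting exactly when both do. Minimizing collapses redundant product states.
With 15 states:
          a    b  
>  s0     s1   s2 
   s1     s3   s4 
   s2     s5   s6 
 * s3     s7   s8 
 * s4     s9  s10 
   s5     s7   s8 
   s6     s9  s10 
 * s7    s11  s12 
 * s8    s13  s14 
   s9    s11  s12 
   s10   s13  s14 
 * s11   s12  s12 
 * s12   s14  s14 
   s13   s12  s12 
   s14   s14  s14 
(> = start, * = accepting)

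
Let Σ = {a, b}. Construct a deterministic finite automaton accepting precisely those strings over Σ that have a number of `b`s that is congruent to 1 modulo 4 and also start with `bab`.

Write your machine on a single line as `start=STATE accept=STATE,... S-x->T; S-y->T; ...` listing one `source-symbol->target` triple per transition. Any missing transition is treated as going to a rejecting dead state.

start=q0; accept=q7; q0-a->q1; q0-b->q2; q1-a->q1; q1-b->q1; q2-a->q3; q2-b->q1; q3-a->q1; q3-b->q4; q4-a->q4; q4-b->q5; q5-a->q5; q5-b->q6; q6-a->q6; q6-b->q7; q7-a->q7; q7-b->q4

Handle the two conditions separately and then intersect. One (4 states) tracks the count of `b`s modulo 4; the other (5 states) tracks whether the input so far still matches the prefix `bab`. Each combined state is a pair, one component from each; accept when both components accept. Equivalent product states are then merged.
With 8 states:
        a   b  
>  q0   q1  q2 
   q1   q1  q1 
   q2   q3  q1 
   q3   q1  q4 
   q4   q4  q5 
   q5   q5  q6 
   q6   q6  q7 
 * q7   q7  q4 
(> = start, * = accepting)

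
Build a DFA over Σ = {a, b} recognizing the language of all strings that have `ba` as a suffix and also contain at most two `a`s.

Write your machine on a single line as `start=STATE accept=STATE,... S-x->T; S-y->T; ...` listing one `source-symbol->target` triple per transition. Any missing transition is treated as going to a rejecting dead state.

Build one automaton per condition and run them in lockstep. One (3 states) tracks how much of the suffix `ba` has currently been matched; the other (4 states) tracks the count of `a`s, saturating at 3. Each combined state is a pair, one component from each; accept when both components accept.
          a    b  
>  S0     S1   S2 
   S1     S3   S4 
   S2     S5   S2 
   S3     S6   S7 
   S4     S8   S4 
 * S5     S3   S4 
   S6     S6   S9 
   S7    S10   S7 
 * S8     S6   S7 
   S9    S10   S9 
   S10    S6   S9 
(> = start, * = accepting)

start=S0; accept=S5,S8; S0-a->S1; S0-b->S2; S1-a->S3; S1-b->S4; S2-a->S5; S2-b->S2; S3-a->S6; S3-b->S7; S4-a->S8; S4-b->S4; S5-a->S3; S5-b->S4; S6-a->S6; S6-b->S9; S7-a->S10; S7-b->S7; S8-a->S6; S8-b->S7; S9-a->S10; S9-b->S9; S10-a->S6; S10-b->S9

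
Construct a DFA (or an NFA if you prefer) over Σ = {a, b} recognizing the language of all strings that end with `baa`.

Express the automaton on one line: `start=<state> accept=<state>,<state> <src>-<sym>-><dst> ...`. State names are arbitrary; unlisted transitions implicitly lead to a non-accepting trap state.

start=q0 accept=q3 q0-a->q0 q0-b->q1 q1-a->q2 q1-b->q1 q2-a->q3 q2-b->q1 q3-a->q0 q3-b->q1

Let each state record the length of the longest suffix of the input read so far that is also a prefix of `baa`. q1 means the last symbol is `b`; q2 means the last 2 symbols are `ba`; q3 means the last 3 symbols are `baa`. Accept only at q3, where the string currently ends in `baa`.
4 states suffice.
        a   b  
>  q0   q0  q1 
   q1   q2  q1 
   q2   q3  q1 
 * q3   q0  q1 
(> = start, * = accepting)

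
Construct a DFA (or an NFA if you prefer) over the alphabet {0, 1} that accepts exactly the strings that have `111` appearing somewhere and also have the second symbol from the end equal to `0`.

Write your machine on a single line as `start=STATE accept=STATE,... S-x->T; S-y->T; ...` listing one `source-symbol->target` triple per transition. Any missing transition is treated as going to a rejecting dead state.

start=A; accept=J,K; A-0->B; A-1->C; B-0->D; B-1->E; C-0->F; C-1->G; D-0->D; D-1->E; E-0->F; E-1->G; F-0->D; F-1->E; G-0->F; G-1->H; H-0->I; H-1->H; I-0->J; I-1->K; J-0->J; J-1->K; K-0->I; K-1->H

Handle the two conditions separately and then intersect. The first has 4 states tracking whether and how much of `111` has been seen; the second has 7 states tracking the last 2 symbols read. A product state is a pair (one from each), accepting exactly when both do.
11 states suffice.
       0  1 
>  A   B  C 
   B   D  E 
   C   F  G 
   D   D  E 
   E   F  G 
   F   D  E 
   G   F  H 
   H   I  H 
   I   J  K 
 * J   J  K 
 * K   I  H 
(> = start, * = accepting)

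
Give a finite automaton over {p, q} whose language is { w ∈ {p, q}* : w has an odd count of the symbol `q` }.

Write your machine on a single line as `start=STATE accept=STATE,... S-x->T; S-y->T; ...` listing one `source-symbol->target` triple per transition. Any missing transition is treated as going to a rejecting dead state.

start=A; accept=B; A-p->A; A-q->B; B-p->B; B-q->A

Keep the running count of `q`s modulo 2: each `q` advances along the cycle A → B → A while other symbols loop. Accept at B.
With 2 states:
       p  q 
>  A   A  B 
 * B   B  A 
(> = start, * = accepting)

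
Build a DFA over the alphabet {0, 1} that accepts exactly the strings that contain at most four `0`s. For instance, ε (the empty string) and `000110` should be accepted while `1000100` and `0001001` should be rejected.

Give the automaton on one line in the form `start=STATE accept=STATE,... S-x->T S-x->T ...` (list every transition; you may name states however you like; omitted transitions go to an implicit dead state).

Only the number of `0`s matters, and only up to 5. Make a chain s0 → s1 → s2 → s3 → s4 → s5 advanced by each `0` (with s5 absorbing); every other symbol self-loops. The accepting set is {s0, s1, s2, s3, s4}.
With 6 states:
        0   1  
>* s0   s1  s0 
 * s1   s2  s1 
 * s2   s3  s2 
 * s3   s4  s3 
 * s4   s5  s4 
   s5   s5  s5 
(> = start, * = accepting)

start=s0 accept=s0,s1,s2,s3,s4 s0-0->s1 s0-1->s0 s1-0->s2 s1-1->s1 s2-0->s3 s2-1->s2 s3-0->s4 s3-1->s3 s4-0->s5 s4-1->s4 s5-0->s5 s5-1->s5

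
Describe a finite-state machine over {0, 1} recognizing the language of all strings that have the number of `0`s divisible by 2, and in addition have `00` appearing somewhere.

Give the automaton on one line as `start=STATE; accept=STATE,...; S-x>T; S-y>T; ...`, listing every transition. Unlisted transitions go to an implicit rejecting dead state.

start=s0; accept=s2; s0-0>s1; s0-1>s0; s1-0>s2; s1-1>s3; s2-0>s4; s2-1>s2; s3-0>s5; s3-1>s3; s4-0>s2; s4-1>s4; s5-0>s4; s5-1>s0

Run two small machines in parallel and take their product. One (2 states) tracks the count of `0`s modulo 2; the other (3 states) tracks whether and how much of `00` has been seen. Each combined state is a pair, one component from each; accept when both components accept.
A 6-state machine:
        0   1  
>  s0   s1  s0 
   s1   s2  s3 
 * s2   s4  s2 
   s3   s5  s3 
   s4   s2  s4 
   s5   s4  s0 
(> = start, * = accepting)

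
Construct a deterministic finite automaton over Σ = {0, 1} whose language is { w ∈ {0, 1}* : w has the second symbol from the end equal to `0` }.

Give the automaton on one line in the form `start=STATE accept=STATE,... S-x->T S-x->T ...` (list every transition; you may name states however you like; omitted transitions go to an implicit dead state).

Because acceptance depends on a position counted from the end, the machine has to buffer the most recent 2 symbols. Make each state the string of the last up-to-2 symbols read; on input `x` shift the window left and append `x`. Accept when the buffered window has length 2 and begins with `0`.
A 7-state machine:
        0   1  
>  q0   q1  q2 
   q1   q3  q4 
   q2   q5  q6 
 * q3   q3  q4 
 * q4   q5  q6 
   q5   q3  q4 
   q6   q5  q6 
(> = start, * = accepting)

start=q0 accept=q3,q4 q0-0->q1 q0-1->q2 q1-0->q3 q1-1->q4 q2-0->q5 q2-1->q6 q3-0->q3 q3-1->q4 q4-0->q5 q4-1->q6 q5-0->q3 q5-1->q4 q6-0->q5 q6-1->q6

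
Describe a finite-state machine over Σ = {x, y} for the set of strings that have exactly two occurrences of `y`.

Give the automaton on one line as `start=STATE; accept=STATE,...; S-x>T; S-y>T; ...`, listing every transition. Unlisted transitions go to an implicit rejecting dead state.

Count `y`s, saturating at 3: states A through C mean 0 through 2 `y`s seen; D means more than 2. Each `y` increments (capped at D); other symbols loop. Accept from {C}.
       x  y 
>  A   A  B 
   B   B  C 
 * C   C  D 
   D   D  D 
(> = start, * = accepting)

start=A; accept=C; A-x>A; A-y>B; B-x>B; B-y>C; C-x>C; C-y>D; D-x>D; D-y>D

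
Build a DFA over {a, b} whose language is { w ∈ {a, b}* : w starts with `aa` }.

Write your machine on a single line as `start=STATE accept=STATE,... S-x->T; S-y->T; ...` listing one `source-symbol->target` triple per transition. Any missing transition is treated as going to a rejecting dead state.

start=S0; accept=S2; S0-a->S1; S0-b->S3; S1-a->S2; S1-b->S3; S2-a->S2; S2-b->S2; S3-a->S3; S3-b->S3

Check the first 2 symbols one by one: S0 through S1 record how many have matched `aa` so far; any wrong symbol goes to the dead state S3. After all 2 match we enter the accepting sink S2.
With 4 states:
        a   b  
>  S0   S1  S3 
   S1   S2  S3 
 * S2   S2  S2 
   S3   S3  S3 
(> = start, * = accepting)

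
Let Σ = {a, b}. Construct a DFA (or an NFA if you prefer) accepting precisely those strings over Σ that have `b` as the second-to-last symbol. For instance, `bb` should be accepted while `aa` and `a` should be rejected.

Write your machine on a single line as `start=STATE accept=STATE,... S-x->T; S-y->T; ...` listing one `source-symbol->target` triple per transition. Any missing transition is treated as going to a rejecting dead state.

start=q0; accept=q5,q6; q0-a->q1; q0-b->q2; q1-a->q3; q1-b->q4; q2-a->q5; q2-b->q6; q3-a->q3; q3-b->q4; q4-a->q5; q4-b->q6; q5-a->q3; q5-b->q4; q6-a->q5; q6-b->q6

A DFA must remember the last 2 symbols (since which symbol is second-to-last isn't known until the input ends). Use one state per possible window of the last ≤2 symbols; accept from those whose window starts with `b`.
With 7 states:
        a   b  
>  q0   q1  q2 
   q1   q3  q4 
   q2   q5  q6 
   q3   q3  q4 
   q4   q5  q6 
 * q5   q3  q4 
 * q6   q5  q6 
(> = start, * = accepting)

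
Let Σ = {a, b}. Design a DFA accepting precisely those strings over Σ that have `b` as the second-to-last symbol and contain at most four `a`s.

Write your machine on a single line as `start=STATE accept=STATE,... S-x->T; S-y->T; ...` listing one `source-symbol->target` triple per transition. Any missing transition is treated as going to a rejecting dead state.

start=S0; accept=S5,S6,S9,S10,S13,S14,S17,S18,S21; S0-a->S1; S0-b->S2; S1-a->S3; S1-b->S4; S2-a->S5; S2-b->S6; S3-a->S7; S3-b->S8; S4-a->S9; S4-b->S10; S5-a->S3; S5-b->S4; S6-a->S5; S6-b->S6; S7-a->S11; S7-b->S12; S8-a->S13; S8-b->S14; S9-a->S7; S9-b->S8; S10-a->S9; S10-b->S10; S11-a->S15; S11-b->S16; S12-a->S17; S12-b->S18; S13-a->S11; S13-b->S12; S14-a->S13; S14-b->S14; S15-a->S15; S15-b->S19; S16-a->S20; S16-b->S21; S17-a->S15; S17-b->S16; S18-a->S17; S18-b->S18; S19-a->S20; S19-b->S22; S20-a->S15; S20-b->S19; S21-a->S20; S21-b->S21; S22-a->S20; S22-b->S22

Handle the two conditions separately and then intersect. One (7 states) tracks the last 2 symbols read; the other (6 states) tracks the count of `a`s, saturating at 5. Each combined state is a pair, one component from each; accept when both components accept.
A 23-state machine:
          a    b  
>  S0     S1   S2 
   S1     S3   S4 
   S2     S5   S6 
   S3     S7   S8 
   S4     S9  S10 
 * S5     S3   S4 
 * S6     S5   S6 
   S7    S11  S12 
   S8    S13  S14 
 * S9     S7   S8 
 * S10    S9  S10 
   S11   S15  S16 
   S12   S17  S18 
 * S13   S11  S12 
 * S14   S13  S14 
   S15   S15  S19 
   S16   S20  S21 
 * S17   S15  S16 
 * S18   S17  S18 
   S19   S20  S22 
   S20   S15  S19 
 * S21   S20  S21 
   S22   S20  S22 
(> = start, * = accepting)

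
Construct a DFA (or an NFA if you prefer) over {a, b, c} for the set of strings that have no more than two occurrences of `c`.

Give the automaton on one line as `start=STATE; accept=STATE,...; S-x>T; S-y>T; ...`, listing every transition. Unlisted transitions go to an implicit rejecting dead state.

start=s0; accept=s0,s1,s2; s0-a>s0; s0-b>s0; s0-c>s1; s1-a>s1; s1-b>s1; s1-c>s2; s2-a>s2; s2-b>s2; s2-c>s3; s3-a>s3; s3-b>s3; s3-c>s3

Only the number of `c`s matters, and only up to 3. Make a chain s0 → s1 → s2 → s3 advanced by each `c` (with s3 absorbing); every other symbol self-loops. The accepting set is {s0, s1, s2}.
4 states suffice.
        a   b   c  
>* s0   s0  s0  s1 
 * s1   s1  s1  s2 
 * s2   s2  s2  s3 
   s3   s3  s3  s3 
(> = start, * = accepting)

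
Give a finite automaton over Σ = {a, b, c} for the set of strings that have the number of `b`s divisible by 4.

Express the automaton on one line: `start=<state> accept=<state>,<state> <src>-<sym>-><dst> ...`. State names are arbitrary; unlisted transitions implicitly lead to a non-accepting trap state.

start=S0 accept=S0 S0-a->S0 S0-b->S1 S0-c->S0 S1-a->S1 S1-b->S2 S1-c->S1 S2-a->S2 S2-b->S3 S2-c->S2 S3-a->S3 S3-b->S0 S3-c->S3

Keep the running count of `b`s modulo 4: each `b` advances along the cycle S0 → S1 → S2 → S3 → S0 while other symbols loop. Accept at S0.
A 4-state machine:
        a   b   c  
>* S0   S0  S1  S0 
   S1   S1  S2  S1 
   S2   S2  S3  S2 
   S3   S3  S0  S3 
(> = start, * = accepting)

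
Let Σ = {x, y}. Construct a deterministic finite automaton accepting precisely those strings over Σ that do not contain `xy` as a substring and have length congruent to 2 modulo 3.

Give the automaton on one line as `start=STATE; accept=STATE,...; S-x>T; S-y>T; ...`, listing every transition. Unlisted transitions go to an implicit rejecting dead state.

Build one automaton per condition and run them in lockstep. The first has 3 states tracking partial matches of the forbidden pattern `xy`; the second has 3 states tracking the input length modulo 3. A product state is a pair (one from each), accepting exactly when both do. After merging equivalent states the machine shrinks.
With 7 states:
        x   y  
>  q0   q1  q2 
   q1   q3  q4 
   q2   q3  q5 
 * q3   q6  q4 
   q4   q4  q4 
 * q5   q6  q0 
   q6   q1  q4 
(> = start, * = accepting)

start=q0; accept=q3,q5; q0-x>q1; q0-y>q2; q1-x>q3; q1-y>q4; q2-x>q3; q2-y>q5; q3-x>q6; q3-y>q4; q4-x>q4; q4-y>q4; q5-x>q6; q5-y>q0; q6-x>q1; q6-y>q4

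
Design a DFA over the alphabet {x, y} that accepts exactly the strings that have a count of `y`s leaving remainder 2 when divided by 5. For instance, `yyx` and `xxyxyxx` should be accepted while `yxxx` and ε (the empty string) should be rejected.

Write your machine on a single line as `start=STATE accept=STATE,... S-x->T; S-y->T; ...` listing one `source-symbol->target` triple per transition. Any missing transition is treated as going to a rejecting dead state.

start=s0; accept=s2; s0-x->s0; s0-y->s1; s1-x->s1; s1-y->s2; s2-x->s2; s2-y->s3; s3-x->s3; s3-y->s4; s4-x->s4; s4-y->s0

The only thing that matters is how many `y`s have appeared, reduced mod 5. Use one state per residue: s0 for 0, …, s4 for 4. Reading `y` moves to the next residue; anything else stays put. s2 is accepting.
A 5-state machine:
        x   y  
>  s0   s0  s1 
   s1   s1  s2 
 * s2   s2  s3 
   s3   s3  s4 
   s4   s4  s0 
(> = start, * = accepting)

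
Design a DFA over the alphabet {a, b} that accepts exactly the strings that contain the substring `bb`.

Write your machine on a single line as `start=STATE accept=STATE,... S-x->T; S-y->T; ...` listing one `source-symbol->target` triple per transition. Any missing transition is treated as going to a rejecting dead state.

States q0..q1 record the length of the longest prefix of `bb` that matches the current input suffix. Reaching q2 means `bb` has been seen, and we stay there forever. Accept from q2.
3 states suffice.
        a   b  
>  q0   q0  q1 
   q1   q0  q2 
 * q2   q2  q2 
(> = start, * = accepting)

start=q0; accept=q2; q0-a->q0; q0-b->q1; q1-a->q0; q1-b->q2; q2-a->q2; q2-b->q2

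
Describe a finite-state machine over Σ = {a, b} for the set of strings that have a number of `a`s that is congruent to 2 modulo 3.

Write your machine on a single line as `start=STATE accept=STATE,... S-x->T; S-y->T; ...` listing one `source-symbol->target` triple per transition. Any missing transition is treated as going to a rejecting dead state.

The only thing that matters is how many `a`s have appeared, reduced mod 3. Use one state per residue: s0 for 0, …, s2 for 2. Reading `a` moves to the next residue; anything else stays put. s2 is accepting.
3 states suffice.
        a   b  
>  s0   s1  s0 
   s1   s2  s1 
 * s2   s0  s2 
(> = start, * = accepting)

start=s0; accept=s2; s0-a->s1; s0-b->s0; s1-a->s2; s1-b->s1; s2-a->s0; s2-b->s2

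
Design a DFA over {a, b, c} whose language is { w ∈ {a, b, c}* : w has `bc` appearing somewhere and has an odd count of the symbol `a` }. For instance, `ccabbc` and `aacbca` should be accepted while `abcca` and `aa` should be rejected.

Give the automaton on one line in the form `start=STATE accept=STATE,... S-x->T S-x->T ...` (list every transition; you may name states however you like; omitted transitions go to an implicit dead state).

Build one automaton per condition and run them in lockstep. One (3 states) tracks whether and how much of `bc` has been seen; the other (2 states) tracks the count of `a`s modulo 2. Each combined state is a pair, one component from each; accept when both components accept.
With 6 states:
        a   b   c  
>  q0   q1  q2  q0 
   q1   q0  q3  q1 
   q2   q1  q2  q4 
   q3   q0  q3  q5 
   q4   q5  q4  q4 
 * q5   q4  q5  q5 
(> = start, * = accepting)

start=q0 accept=q5 q0-a->q1 q0-b->q2 q0-c->q0 q1-a->q0 q1-b->q3 q1-c->q1 q2-a->q1 q2-b->q2 q2-c->q4 q3-a->q0 q3-b->q3 q3-c->q5 q4-a->q5 q4-b->q4 q4-c->q4 q5-a->q4 q5-b->q5 q5-c->q5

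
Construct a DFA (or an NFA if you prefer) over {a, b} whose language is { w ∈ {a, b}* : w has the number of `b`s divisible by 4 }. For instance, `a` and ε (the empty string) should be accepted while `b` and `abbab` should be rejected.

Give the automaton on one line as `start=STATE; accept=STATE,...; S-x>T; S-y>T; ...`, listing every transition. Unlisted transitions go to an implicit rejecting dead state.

Keep the running count of `b`s modulo 4: each `b` advances along the cycle s0 → s1 → s2 → s3 → s0 while other symbols loop. Accept at s0.
4 states suffice.
        a   b  
>* s0   s0  s1 
   s1   s1  s2 
   s2   s2  s3 
   s3   s3  s0 
(> = start, * = accepting)

start=s0; accept=s0; s0-a>s0; s0-b>s1; s1-a>s1; s1-b>s2; s2-a>s2; s2-b>s3; s3-a>s3; s3-b>s0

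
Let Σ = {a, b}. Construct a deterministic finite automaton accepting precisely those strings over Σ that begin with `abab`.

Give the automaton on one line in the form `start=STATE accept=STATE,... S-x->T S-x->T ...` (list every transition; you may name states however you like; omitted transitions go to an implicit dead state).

Walk along `abab` while the input agrees: from q0 take `a` to q1, and so on. Any deviation drops to the rejecting sink q5. Once q4 is reached the prefix is confirmed and every continuation is accepted.
        a   b  
>  q0   q1  q5 
   q1   q5  q2 
   q2   q3  q5 
   q3   q5  q4 
 * q4   q4  q4 
   q5   q5  q5 
(> = start, * = accepting)

start=q0 accept=q4 q0-a->q1 q0-b->q5 q1-a->q5 q1-b->q2 q2-a->q3 q2-b->q5 q3-a->q5 q3-b->q4 q4-a->q4 q4-b->q4 q5-a->q5 q5-b->q5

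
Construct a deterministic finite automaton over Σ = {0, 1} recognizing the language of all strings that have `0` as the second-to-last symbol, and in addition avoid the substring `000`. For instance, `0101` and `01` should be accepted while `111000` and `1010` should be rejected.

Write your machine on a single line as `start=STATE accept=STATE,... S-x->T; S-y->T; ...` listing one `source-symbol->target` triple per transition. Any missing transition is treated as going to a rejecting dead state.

start=q0; accept=q2,q3; q0-0->q1; q0-1->q0; q1-0->q2; q1-1->q3; q2-0->q4; q2-1->q3; q3-0->q1; q3-1->q0; q4-0->q4; q4-1->q4

Run two small machines in parallel and take their product. One (7 states) tracks the last 2 symbols read; the other (4 states) tracks partial matches of the forbidden pattern `000`. Each combined state is a pair, one component from each; accept when both components accept. Minimizing collapses redundant product states.
A 5-state machine:
        0   1  
>  q0   q1  q0 
   q1   q2  q3 
 * q2   q4  q3 
 * q3   q1  q0 
   q4   q4  q4 
(> = start, * = accepting)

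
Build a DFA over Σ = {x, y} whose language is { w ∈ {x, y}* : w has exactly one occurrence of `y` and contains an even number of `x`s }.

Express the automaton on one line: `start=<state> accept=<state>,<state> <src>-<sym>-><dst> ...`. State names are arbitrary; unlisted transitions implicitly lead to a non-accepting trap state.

start=q0 accept=q2 q0-x->q1 q0-y->q2 q1-x->q0 q1-y->q3 q2-x->q3 q2-y->q4 q3-x->q2 q3-y->q4 q4-x->q4 q4-y->q4

Run two small machines in parallel and take their product. The first has 3 states tracking the count of `y`s, saturating at 2; the second has 2 states tracking the count of `x`s modulo 2. A product state is a pair (one from each), accepting exactly when both do. Equivalent product states are then merged.
5 states suffice.
        x   y  
>  q0   q1  q2 
   q1   q0  q3 
 * q2   q3  q4 
   q3   q2  q4 
   q4   q4  q4 
(> = start, * = accepting)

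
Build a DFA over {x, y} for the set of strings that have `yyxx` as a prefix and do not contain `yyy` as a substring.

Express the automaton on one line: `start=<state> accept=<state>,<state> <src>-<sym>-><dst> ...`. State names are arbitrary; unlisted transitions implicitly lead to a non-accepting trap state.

start=q0 accept=q5,q6,q7 q0-x->q1 q0-y->q2 q1-x->q1 q1-y->q1 q2-x->q1 q2-y->q3 q3-x->q4 q3-y->q1 q4-x->q5 q4-y->q1 q5-x->q5 q5-y->q6 q6-x->q5 q6-y->q7 q7-x->q5 q7-y->q1

Handle the two conditions separately and then intersect. One (6 states) tracks whether the input so far still matches the prefix `yyxx`; the other (4 states) tracks partial matches of the forbidden pattern `yyy`. Each combined state is a pair, one component from each; accept when both components accept. After merging equivalent states the machine shrinks.
An 8-state machine:
        x   y  
>  q0   q1  q2 
   q1   q1  q1 
   q2   q1  q3 
   q3   q4  q1 
   q4   q5  q1 
 * q5   q5  q6 
 * q6   q5  q7 
 * q7   q5  q1 
(> = start, * = accepting)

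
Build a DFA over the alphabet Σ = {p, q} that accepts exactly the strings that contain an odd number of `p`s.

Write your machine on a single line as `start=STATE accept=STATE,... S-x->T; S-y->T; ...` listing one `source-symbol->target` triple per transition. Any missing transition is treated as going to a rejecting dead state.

start=A; accept=B; A-p->B; A-q->A; B-p->A; B-q->B

The only thing that matters is how many `p`s have appeared, reduced mod 2. Use one state per residue: A for 0, …, B for 1. Reading `p` moves to the next residue; anything else stays put. B is accepting.
A 2-state machine:
       p  q 
>  A   B  A 
 * B   A  B 
(> = start, * = accepting)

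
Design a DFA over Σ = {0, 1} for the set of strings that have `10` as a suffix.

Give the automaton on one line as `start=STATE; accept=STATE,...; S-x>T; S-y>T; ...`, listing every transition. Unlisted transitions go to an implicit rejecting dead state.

Remember how much of `10` the current input suffix matches. State A means no match yet; B means the last symbol is `1`; C means the last 2 symbols are `10`. Only C accepts. On a mismatch, fall back to the longest proper suffix that is still a prefix of `10`.
3 states suffice.
       0  1 
>  A   A  B 
   B   C  B 
 * C   A  B 
(> = start, * = accepting)

start=A; accept=C; A-0>A; A-1>B; B-0>C; B-1>B; C-0>A; C-1>B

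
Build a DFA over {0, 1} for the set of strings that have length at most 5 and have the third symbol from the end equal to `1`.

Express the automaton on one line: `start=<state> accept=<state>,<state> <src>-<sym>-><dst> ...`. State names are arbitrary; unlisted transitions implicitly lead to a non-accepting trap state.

start=q0 accept=q11,q12,q13,q14 q0-0->q1 q0-1->q2 q1-0->q3 q1-1->q4 q2-0->q5 q2-1->q6 q3-0->q7 q3-1->q8 q4-0->q9 q4-1->q10 q5-0->q11 q5-1->q12 q6-0->q13 q6-1->q14 q7-0->q7 q7-1->q7 q8-0->q9 q8-1->q9 q9-0->q11 q9-1->q11 q10-0->q13 q10-1->q13 q11-0->q7 q11-1->q7 q12-0->q9 q12-1->q9 q13-0->q11 q13-1->q11 q14-0->q13 q14-1->q13

Run two small machines in parallel and take their product. The first has 7 states tracking the input length, saturating at 6; the second has 15 states tracking the last 3 symbols read. A product state is a pair (one from each), accepting exactly when both do. Minimizing collapses redundant product states.
          0    1  
>  q0     q1   q2 
   q1     q3   q4 
   q2     q5   q6 
   q3     q7   q8 
   q4     q9  q10 
   q5    q11  q12 
   q6    q13  q14 
   q7     q7   q7 
   q8     q9   q9 
   q9    q11  q11 
   q10   q13  q13 
 * q11    q7   q7 
 * q12    q9   q9 
 * q13   q11  q11 
 * q14   q13  q13 
(> = start, * = accepting)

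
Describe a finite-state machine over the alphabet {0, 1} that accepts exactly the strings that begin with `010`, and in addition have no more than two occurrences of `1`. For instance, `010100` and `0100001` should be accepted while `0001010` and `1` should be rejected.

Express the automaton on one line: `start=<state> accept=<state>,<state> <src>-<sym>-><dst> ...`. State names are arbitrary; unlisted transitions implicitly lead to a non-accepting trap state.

start=A accept=E,F A-0->B A-1->C B-0->C B-1->D C-0->C C-1->C D-0->E D-1->C E-0->E E-1->F F-0->F F-1->C

Run two small machines in parallel and take their product. One (5 states) tracks whether the input so far still matches the prefix `010`; the other (4 states) tracks the count of `1`s, saturating at 3. Each combined state is a pair, one component from each; accept when both components accept. After merging equivalent states the machine shrinks.
       0  1 
>  A   B  C 
   B   C  D 
   C   C  C 
   D   E  C 
 * E   E  F 
 * F   F  C 
(> = start, * = accepting)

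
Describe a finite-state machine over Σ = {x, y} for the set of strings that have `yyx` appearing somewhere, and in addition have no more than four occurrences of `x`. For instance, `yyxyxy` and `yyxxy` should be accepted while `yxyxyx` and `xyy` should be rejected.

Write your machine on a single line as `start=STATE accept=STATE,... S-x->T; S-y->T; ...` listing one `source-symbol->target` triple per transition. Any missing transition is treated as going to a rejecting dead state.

Handle the two conditions separately and then intersect. One (4 states) tracks whether and how much of `yyx` has been seen; the other (6 states) tracks the count of `x`s, saturating at 5. Each combined state is a pair, one component from each; accept when both components accept.
With 23 states:
          x    y  
>  q0     q1   q2 
   q1     q3   q4 
   q2     q1   q5 
   q3     q6   q7 
   q4     q3   q8 
   q5     q9   q5 
   q6    q10  q11 
   q7     q6  q12 
   q8    q13   q8 
 * q9    q13   q9 
   q10   q14  q15 
   q11   q10  q16 
   q12   q17  q12 
 * q13   q17  q13 
   q14   q14  q18 
   q15   q14  q19 
   q16   q20  q16 
 * q17   q20  q17 
   q18   q14  q21 
   q19   q22  q19 
 * q20   q22  q20 
   q21   q22  q21 
   q22   q22  q22 
(> = start, * = accepting)

start=q0; accept=q9,q13,q17,q20; q0-x->q1; q0-y->q2; q1-x->q3; q1-y->q4; q2-x->q1; q2-y->q5; q3-x->q6; q3-y->q7; q4-x->q3; q4-y->q8; q5-x->q9; q5-y->q5; q6-x->q10; q6-y->q11; q7-x->q6; q7-y->q12; q8-x->q13; q8-y->q8; q9-x->q13; q9-y->q9; q10-x->q14; q10-y->q15; q11-x->q10; q11-y->q16; q12-x->q17; q12-y->q12; q13-x->q17; q13-y->q13; q14-x->q14; q14-y->q18; q15-x->q14; q15-y->q19; q16-x->q20; q16-y->q16; q17-x->q20; q17-y->q17; q18-x->q14; q18-y->q21; q19-x->q22; q19-y->q19; q20-x->q22; q20-y->q20; q21-x->q22; q21-y->q21; q22-x->q22; q22-y->q22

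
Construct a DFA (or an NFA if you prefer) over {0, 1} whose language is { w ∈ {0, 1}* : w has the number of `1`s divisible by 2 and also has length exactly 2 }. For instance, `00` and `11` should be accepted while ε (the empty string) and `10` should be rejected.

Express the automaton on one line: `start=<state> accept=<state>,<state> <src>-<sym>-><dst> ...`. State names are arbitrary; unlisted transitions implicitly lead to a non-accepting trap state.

start=s0 accept=s3 s0-0->s1 s0-1->s2 s1-0->s3 s1-1->s4 s2-0->s4 s2-1->s3 s3-0->s4 s3-1->s4 s4-0->s4 s4-1->s4

Handle the two conditions separately and then intersect. The first has 2 states tracking the count of `1`s modulo 2; the second has 4 states tracking the input length, saturating at 3. A product state is a pair (one from each), accepting exactly when both do. Minimizing collapses redundant product states.
5 states suffice.
        0   1  
>  s0   s1  s2 
   s1   s3  s4 
   s2   s4  s3 
 * s3   s4  s4 
   s4   s4  s4 
(> = start, * = accepting)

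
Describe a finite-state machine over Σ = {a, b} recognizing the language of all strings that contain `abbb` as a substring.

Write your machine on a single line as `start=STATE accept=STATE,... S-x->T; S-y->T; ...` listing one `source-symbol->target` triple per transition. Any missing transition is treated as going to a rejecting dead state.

Track how much of `abbb` has been matched so far: state s0 is no progress, s4 is the absorbing accept state reached once `abbb` has occurred. Intermediate states record partial matches; on a mismatch, fall back to the longest reusable overlap.
With 5 states:
        a   b  
>  s0   s1  s0 
   s1   s1  s2 
   s2   s1  s3 
   s3   s1  s4 
 * s4   s4  s4 
(> = start, * = accepting)

start=s0; accept=s4; s0-a->s1; s0-b->s0; s1-a->s1; s1-b->s2; s2-a->s1; s2-b->s3; s3-a->s1; s3-b->s4; s4-a->s4; s4-b->s4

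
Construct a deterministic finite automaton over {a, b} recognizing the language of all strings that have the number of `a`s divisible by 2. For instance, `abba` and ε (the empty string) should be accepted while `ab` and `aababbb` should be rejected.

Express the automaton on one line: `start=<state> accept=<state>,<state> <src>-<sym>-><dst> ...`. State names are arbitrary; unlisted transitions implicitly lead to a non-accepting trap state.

start=s0 accept=s0 s0-a->s1 s0-b->s0 s1-a->s0 s1-b->s1

Keep the running count of `a`s modulo 2: each `a` advances along the cycle s0 → s1 → s0 while other symbols loop. Accept at s0.
        a   b  
>* s0   s1  s0 
   s1   s0  s1 
(> = start, * = accepting)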